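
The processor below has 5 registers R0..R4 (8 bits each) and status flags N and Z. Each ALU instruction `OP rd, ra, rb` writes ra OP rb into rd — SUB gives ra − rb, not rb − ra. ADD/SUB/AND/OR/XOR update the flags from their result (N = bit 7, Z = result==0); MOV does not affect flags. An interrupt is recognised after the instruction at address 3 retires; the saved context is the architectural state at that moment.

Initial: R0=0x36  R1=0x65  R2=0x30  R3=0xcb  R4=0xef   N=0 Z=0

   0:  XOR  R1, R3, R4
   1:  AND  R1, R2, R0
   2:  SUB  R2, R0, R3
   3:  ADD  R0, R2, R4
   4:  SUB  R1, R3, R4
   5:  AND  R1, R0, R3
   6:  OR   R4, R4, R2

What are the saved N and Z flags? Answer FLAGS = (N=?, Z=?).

after  0: R0=0x36 R1=0x24 R2=0x30 R3=0xcb R4=0xef  N=0 Z=0
after  1: R0=0x36 R1=0x30 R2=0x30 R3=0xcb R4=0xef  N=0 Z=0
after  2: R0=0x36 R1=0x30 R2=0x6b R3=0xcb R4=0xef  N=0 Z=0
after  3: R0=0x5a R1=0x30 R2=0x6b R3=0xcb R4=0xef  N=0 Z=0
-- IRQ taken; context saved, return-PC = 4 --

FLAGS = (N=0, Z=0)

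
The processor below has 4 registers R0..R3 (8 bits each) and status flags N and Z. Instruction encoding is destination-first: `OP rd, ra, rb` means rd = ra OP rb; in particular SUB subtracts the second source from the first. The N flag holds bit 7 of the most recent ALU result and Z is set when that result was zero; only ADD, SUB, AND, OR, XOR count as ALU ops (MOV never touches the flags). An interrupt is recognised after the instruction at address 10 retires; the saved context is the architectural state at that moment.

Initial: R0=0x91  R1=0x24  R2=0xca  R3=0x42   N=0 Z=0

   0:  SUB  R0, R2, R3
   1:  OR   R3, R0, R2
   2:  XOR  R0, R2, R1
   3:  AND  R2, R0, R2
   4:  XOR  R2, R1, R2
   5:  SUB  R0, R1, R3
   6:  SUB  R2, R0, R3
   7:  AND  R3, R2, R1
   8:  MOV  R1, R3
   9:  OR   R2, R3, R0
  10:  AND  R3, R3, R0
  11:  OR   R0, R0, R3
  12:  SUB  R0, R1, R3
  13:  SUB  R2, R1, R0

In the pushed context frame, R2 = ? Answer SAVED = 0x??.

after  0: R0=0x88 R1=0x24 R2=0xca R3=0x42  N=1 Z=0
after  1: R0=0x88 R1=0x24 R2=0xca R3=0xca  N=1 Z=0
after  2: R0=0xee R1=0x24 R2=0xca R3=0xca  N=1 Z=0
after  3: R0=0xee R1=0x24 R2=0xca R3=0xca  N=1 Z=0
after  4: R0=0xee R1=0x24 R2=0xee R3=0xca  N=1 Z=0
after  5: R0=0x5a R1=0x24 R2=0xee R3=0xca  N=0 Z=0
after  6: R0=0x5a R1=0x24 R2=0x90 R3=0xca  N=1 Z=0
after  7: R0=0x5a R1=0x24 R2=0x90 R3=0x00  N=0 Z=1
after  8: R0=0x5a R1=0x00 R2=0x90 R3=0x00  N=0 Z=1
after  9: R0=0x5a R1=0x00 R2=0x5a R3=0x00  N=0 Z=0
after 10: R0=0x5a R1=0x00 R2=0x5a R3=0x00  N=0 Z=1
-- IRQ taken; context saved, return-PC = 11 --

SAVED = 0x5a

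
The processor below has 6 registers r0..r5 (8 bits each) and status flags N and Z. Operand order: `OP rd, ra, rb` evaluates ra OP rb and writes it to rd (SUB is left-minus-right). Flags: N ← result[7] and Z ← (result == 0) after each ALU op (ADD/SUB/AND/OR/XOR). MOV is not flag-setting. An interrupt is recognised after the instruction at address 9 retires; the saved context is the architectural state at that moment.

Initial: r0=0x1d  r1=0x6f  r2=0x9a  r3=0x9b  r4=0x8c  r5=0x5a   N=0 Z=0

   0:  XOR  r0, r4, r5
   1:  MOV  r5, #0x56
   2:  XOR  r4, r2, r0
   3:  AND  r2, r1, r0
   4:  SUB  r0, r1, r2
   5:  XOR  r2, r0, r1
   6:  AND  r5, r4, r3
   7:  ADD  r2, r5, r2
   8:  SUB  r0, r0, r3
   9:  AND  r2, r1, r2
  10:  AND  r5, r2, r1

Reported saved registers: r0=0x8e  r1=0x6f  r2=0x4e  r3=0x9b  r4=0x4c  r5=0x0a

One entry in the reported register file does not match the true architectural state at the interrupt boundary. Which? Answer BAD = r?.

after  0: r0=0xd6 r1=0x6f r2=0x9a r3=0x9b r4=0x8c r5=0x5a  N=1 Z=0
after  1: r0=0xd6 r1=0x6f r2=0x9a r3=0x9b r4=0x8c r5=0x56  N=1 Z=0
after  2: r0=0xd6 r1=0x6f r2=0x9a r3=0x9b r4=0x4c r5=0x56  N=0 Z=0
after  3: r0=0xd6 r1=0x6f r2=0x46 r3=0x9b r4=0x4c r5=0x56  N=0 Z=0
after  4: r0=0x29 r1=0x6f r2=0x46 r3=0x9b r4=0x4c r5=0x56  N=0 Z=0
after  5: r0=0x29 r1=0x6f r2=0x46 r3=0x9b r4=0x4c r5=0x56  N=0 Z=0
after  6: r0=0x29 r1=0x6f r2=0x46 r3=0x9b r4=0x4c r5=0x08  N=0 Z=0
after  7: r0=0x29 r1=0x6f r2=0x4e r3=0x9b r4=0x4c r5=0x08  N=0 Z=0
after  8: r0=0x8e r1=0x6f r2=0x4e r3=0x9b r4=0x4c r5=0x08  N=1 Z=0
after  9: r0=0x8e r1=0x6f r2=0x4e r3=0x9b r4=0x4c r5=0x08  N=0 Z=0
-- IRQ taken; context saved, return-PC = 10 --
mismatch: r5: reported 0x0a vs actual 0x08

BAD = r5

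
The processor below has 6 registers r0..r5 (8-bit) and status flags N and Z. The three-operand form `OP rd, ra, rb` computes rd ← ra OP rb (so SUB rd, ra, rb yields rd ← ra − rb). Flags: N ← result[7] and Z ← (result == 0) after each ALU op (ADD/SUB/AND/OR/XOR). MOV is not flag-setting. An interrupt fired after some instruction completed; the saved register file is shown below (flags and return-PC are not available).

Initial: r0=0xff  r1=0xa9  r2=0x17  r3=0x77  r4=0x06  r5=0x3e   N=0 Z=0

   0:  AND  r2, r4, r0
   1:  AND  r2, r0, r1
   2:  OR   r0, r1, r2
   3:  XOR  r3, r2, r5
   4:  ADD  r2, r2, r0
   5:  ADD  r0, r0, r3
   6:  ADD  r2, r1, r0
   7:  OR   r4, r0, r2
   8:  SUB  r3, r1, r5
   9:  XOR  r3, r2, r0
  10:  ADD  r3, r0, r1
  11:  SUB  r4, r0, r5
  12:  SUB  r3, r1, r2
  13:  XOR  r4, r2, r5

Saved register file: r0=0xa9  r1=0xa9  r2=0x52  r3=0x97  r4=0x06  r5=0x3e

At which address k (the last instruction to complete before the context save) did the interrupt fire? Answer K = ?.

after  0: r0=0xff r1=0xa9 r2=0x06 r3=0x77 r4=0x06 r5=0x3e  N=0 Z=0
after  1: r0=0xff r1=0xa9 r2=0xa9 r3=0x77 r4=0x06 r5=0x3e  N=1 Z=0
after  2: r0=0xa9 r1=0xa9 r2=0xa9 r3=0x77 r4=0x06 r5=0x3e  N=1 Z=0
after  3: r0=0xa9 r1=0xa9 r2=0xa9 r3=0x97 r4=0x06 r5=0x3e  N=1 Z=0
after  4: r0=0xa9 r1=0xa9 r2=0x52 r3=0x97 r4=0x06 r5=0x3e  N=0 Z=0
-- IRQ taken; context saved, return-PC = 5 --

K = 4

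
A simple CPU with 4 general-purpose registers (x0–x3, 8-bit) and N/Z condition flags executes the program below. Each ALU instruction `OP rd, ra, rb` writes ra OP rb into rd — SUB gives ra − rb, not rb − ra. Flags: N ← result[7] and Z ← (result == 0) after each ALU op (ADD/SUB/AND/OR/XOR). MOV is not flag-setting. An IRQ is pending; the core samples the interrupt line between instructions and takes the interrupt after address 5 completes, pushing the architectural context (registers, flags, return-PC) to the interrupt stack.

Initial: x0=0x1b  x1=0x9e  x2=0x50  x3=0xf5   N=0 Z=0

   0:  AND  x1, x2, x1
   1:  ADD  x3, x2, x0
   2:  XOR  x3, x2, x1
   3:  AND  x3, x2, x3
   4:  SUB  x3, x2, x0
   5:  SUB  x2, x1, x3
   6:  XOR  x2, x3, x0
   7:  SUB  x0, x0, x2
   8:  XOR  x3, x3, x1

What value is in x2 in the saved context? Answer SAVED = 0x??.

after  0: x0=0x1b x1=0x10 x2=0x50 x3=0xf5  N=0 Z=0
after  1: x0=0x1b x1=0x10 x2=0x50 x3=0x6b  N=0 Z=0
after  2: x0=0x1b x1=0x10 x2=0x50 x3=0x40  N=0 Z=0
after  3: x0=0x1b x1=0x10 x2=0x50 x3=0x40  N=0 Z=0
after  4: x0=0x1b x1=0x10 x2=0x50 x3=0x35  N=0 Z=0
after  5: x0=0x1b x1=0x10 x2=0xdb x3=0x35  N=1 Z=0
-- IRQ taken; context saved, return-PC = 6 --

SAVED = 0xdb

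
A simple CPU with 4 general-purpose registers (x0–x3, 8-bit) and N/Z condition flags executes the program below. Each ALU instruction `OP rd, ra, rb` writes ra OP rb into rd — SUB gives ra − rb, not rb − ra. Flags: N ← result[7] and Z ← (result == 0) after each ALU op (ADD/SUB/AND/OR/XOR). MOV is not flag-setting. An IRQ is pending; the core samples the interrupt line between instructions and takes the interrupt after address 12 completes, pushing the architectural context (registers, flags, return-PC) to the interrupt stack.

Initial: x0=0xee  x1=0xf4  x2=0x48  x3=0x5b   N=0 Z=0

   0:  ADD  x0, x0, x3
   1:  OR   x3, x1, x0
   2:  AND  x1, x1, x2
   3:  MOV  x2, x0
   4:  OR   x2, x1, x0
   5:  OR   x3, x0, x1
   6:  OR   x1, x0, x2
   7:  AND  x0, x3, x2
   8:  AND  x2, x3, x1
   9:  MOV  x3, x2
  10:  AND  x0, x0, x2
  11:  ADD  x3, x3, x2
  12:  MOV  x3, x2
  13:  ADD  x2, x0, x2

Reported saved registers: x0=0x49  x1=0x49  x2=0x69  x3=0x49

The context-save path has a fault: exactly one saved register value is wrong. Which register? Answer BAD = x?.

BAD = x2

after  0: x0=0x49 x1=0xf4 x2=0x48 x3=0x5b  N=0 Z=0
after  1: x0=0x49 x1=0xf4 x2=0x48 x3=0xfd  N=1 Z=0
after  2: x0=0x49 x1=0x40 x2=0x48 x3=0xfd  N=0 Z=0
after  3: x0=0x49 x1=0x40 x2=0x49 x3=0xfd  N=0 Z=0
after  4: x0=0x49 x1=0x40 x2=0x49 x3=0xfd  N=0 Z=0
after  5: x0=0x49 x1=0x40 x2=0x49 x3=0x49  N=0 Z=0
after  6: x0=0x49 x1=0x49 x2=0x49 x3=0x49  N=0 Z=0
after  7: x0=0x49 x1=0x49 x2=0x49 x3=0x49  N=0 Z=0
after  8: x0=0x49 x1=0x49 x2=0x49 x3=0x49  N=0 Z=0
after  9: x0=0x49 x1=0x49 x2=0x49 x3=0x49  N=0 Z=0
after 10: x0=0x49 x1=0x49 x2=0x49 x3=0x49  N=0 Z=0
after 11: x0=0x49 x1=0x49 x2=0x49 x3=0x92  N=1 Z=0
after 12: x0=0x49 x1=0x49 x2=0x49 x3=0x49  N=1 Z=0
-- IRQ taken; context saved, return-PC = 13 --
mismatch: x2: reported 0x69 vs actual 0x49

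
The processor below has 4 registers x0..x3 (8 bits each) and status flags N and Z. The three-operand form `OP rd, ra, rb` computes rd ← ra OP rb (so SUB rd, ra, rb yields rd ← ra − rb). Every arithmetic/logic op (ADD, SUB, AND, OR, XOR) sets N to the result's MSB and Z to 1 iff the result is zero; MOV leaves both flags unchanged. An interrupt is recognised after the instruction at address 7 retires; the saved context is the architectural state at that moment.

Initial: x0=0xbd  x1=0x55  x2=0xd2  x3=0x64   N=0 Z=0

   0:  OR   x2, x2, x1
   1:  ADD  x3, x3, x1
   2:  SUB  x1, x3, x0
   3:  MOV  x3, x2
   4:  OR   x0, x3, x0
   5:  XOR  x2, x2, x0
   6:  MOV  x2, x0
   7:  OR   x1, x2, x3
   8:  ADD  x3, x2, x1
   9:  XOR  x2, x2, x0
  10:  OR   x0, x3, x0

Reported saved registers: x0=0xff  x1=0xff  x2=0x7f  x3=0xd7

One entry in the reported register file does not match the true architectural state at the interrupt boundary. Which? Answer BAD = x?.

after  0: x0=0xbd x1=0x55 x2=0xd7 x3=0x64  N=1 Z=0
after  1: x0=0xbd x1=0x55 x2=0xd7 x3=0xb9  N=1 Z=0
after  2: x0=0xbd x1=0xfc x2=0xd7 x3=0xb9  N=1 Z=0
after  3: x0=0xbd x1=0xfc x2=0xd7 x3=0xd7  N=1 Z=0
after  4: x0=0xff x1=0xfc x2=0xd7 x3=0xd7  N=1 Z=0
after  5: x0=0xff x1=0xfc x2=0x28 x3=0xd7  N=0 Z=0
after  6: x0=0xff x1=0xfc x2=0xff x3=0xd7  N=0 Z=0
after  7: x0=0xff x1=0xff x2=0xff x3=0xd7  N=1 Z=0
-- IRQ taken; context saved, return-PC = 8 --
mismatch: x2: reported 0x7f vs actual 0xff

BAD = x2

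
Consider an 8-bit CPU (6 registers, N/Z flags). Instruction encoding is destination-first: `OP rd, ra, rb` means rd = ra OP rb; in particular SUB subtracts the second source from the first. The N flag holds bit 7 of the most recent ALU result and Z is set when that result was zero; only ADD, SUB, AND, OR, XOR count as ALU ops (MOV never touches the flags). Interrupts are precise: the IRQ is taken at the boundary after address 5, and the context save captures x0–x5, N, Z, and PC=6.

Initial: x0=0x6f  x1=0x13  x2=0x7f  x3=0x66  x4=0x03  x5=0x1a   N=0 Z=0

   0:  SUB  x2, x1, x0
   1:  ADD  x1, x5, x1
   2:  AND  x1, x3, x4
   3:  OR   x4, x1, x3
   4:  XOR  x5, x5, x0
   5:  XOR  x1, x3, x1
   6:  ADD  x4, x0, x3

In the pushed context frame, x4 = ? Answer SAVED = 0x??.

SAVED = 0x66

after  0: x0=0x6f x1=0x13 x2=0xa4 x3=0x66 x4=0x03 x5=0x1a  N=1 Z=0
after  1: x0=0x6f x1=0x2d x2=0xa4 x3=0x66 x4=0x03 x5=0x1a  N=0 Z=0
after  2: x0=0x6f x1=0x02 x2=0xa4 x3=0x66 x4=0x03 x5=0x1a  N=0 Z=0
after  3: x0=0x6f x1=0x02 x2=0xa4 x3=0x66 x4=0x66 x5=0x1a  N=0 Z=0
after  4: x0=0x6f x1=0x02 x2=0xa4 x3=0x66 x4=0x66 x5=0x75  N=0 Z=0
after  5: x0=0x6f x1=0x64 x2=0xa4 x3=0x66 x4=0x66 x5=0x75  N=0 Z=0
-- IRQ taken; context saved, return-PC = 6 --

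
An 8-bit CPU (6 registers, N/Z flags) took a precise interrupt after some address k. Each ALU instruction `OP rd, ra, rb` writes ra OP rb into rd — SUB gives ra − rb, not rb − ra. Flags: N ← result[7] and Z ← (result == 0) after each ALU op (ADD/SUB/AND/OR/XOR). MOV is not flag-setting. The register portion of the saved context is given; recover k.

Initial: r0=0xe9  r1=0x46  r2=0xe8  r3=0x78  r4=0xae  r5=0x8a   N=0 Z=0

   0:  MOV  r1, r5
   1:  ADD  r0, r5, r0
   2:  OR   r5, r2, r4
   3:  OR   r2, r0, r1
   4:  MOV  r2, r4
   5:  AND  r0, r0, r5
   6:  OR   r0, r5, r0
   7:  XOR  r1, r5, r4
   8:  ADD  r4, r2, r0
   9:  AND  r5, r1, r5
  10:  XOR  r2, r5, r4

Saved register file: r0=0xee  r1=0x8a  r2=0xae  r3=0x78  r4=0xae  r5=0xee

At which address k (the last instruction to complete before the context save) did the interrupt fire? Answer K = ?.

K = 6

after  0: r0=0xe9 r1=0x8a r2=0xe8 r3=0x78 r4=0xae r5=0x8a  N=0 Z=0
after  1: r0=0x73 r1=0x8a r2=0xe8 r3=0x78 r4=0xae r5=0x8a  N=0 Z=0
after  2: r0=0x73 r1=0x8a r2=0xe8 r3=0x78 r4=0xae r5=0xee  N=1 Z=0
after  3: r0=0x73 r1=0x8a r2=0xfb r3=0x78 r4=0xae r5=0xee  N=1 Z=0
after  4: r0=0x73 r1=0x8a r2=0xae r3=0x78 r4=0xae r5=0xee  N=1 Z=0
after  5: r0=0x62 r1=0x8a r2=0xae r3=0x78 r4=0xae r5=0xee  N=0 Z=0
after  6: r0=0xee r1=0x8a r2=0xae r3=0x78 r4=0xae r5=0xee  N=1 Z=0
-- IRQ taken; context saved, return-PC = 7 --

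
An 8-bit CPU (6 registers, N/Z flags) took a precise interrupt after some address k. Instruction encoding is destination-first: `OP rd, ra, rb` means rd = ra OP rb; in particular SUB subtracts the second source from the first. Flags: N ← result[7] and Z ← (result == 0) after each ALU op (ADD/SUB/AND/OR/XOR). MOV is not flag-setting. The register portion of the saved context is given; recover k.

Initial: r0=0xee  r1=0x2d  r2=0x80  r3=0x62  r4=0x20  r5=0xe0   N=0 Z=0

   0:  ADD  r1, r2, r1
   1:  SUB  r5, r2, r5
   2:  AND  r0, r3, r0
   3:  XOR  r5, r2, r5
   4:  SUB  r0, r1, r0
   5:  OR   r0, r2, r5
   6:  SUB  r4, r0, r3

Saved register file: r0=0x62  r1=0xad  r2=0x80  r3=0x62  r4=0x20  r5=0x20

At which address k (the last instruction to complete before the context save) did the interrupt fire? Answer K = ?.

K = 3

after  0: r0=0xee r1=0xad r2=0x80 r3=0x62 r4=0x20 r5=0xe0  N=1 Z=0
after  1: r0=0xee r1=0xad r2=0x80 r3=0x62 r4=0x20 r5=0xa0  N=1 Z=0
after  2: r0=0x62 r1=0xad r2=0x80 r3=0x62 r4=0x20 r5=0xa0  N=0 Z=0
after  3: r0=0x62 r1=0xad r2=0x80 r3=0x62 r4=0x20 r5=0x20  N=0 Z=0
-- IRQ taken; context saved, return-PC = 4 --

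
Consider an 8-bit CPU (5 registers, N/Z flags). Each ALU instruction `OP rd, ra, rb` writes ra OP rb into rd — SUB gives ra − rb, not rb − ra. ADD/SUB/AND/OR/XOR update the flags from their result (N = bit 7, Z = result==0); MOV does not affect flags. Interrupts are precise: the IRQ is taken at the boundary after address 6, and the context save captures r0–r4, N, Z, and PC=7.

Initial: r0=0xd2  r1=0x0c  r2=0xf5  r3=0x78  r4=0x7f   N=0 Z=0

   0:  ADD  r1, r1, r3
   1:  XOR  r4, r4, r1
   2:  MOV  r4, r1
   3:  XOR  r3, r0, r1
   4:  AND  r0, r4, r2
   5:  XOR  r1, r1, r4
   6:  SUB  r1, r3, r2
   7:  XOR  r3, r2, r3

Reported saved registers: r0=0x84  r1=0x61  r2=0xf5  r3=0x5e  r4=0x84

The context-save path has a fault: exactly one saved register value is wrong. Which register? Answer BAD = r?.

after  0: r0=0xd2 r1=0x84 r2=0xf5 r3=0x78 r4=0x7f  N=1 Z=0
after  1: r0=0xd2 r1=0x84 r2=0xf5 r3=0x78 r4=0xfb  N=1 Z=0
after  2: r0=0xd2 r1=0x84 r2=0xf5 r3=0x78 r4=0x84  N=1 Z=0
after  3: r0=0xd2 r1=0x84 r2=0xf5 r3=0x56 r4=0x84  N=0 Z=0
after  4: r0=0x84 r1=0x84 r2=0xf5 r3=0x56 r4=0x84  N=1 Z=0
after  5: r0=0x84 r1=0x00 r2=0xf5 r3=0x56 r4=0x84  N=0 Z=1
after  6: r0=0x84 r1=0x61 r2=0xf5 r3=0x56 r4=0x84  N=0 Z=0
-- IRQ taken; context saved, return-PC = 7 --
mismatch: r3: reported 0x5e vs actual 0x56

BAD = r3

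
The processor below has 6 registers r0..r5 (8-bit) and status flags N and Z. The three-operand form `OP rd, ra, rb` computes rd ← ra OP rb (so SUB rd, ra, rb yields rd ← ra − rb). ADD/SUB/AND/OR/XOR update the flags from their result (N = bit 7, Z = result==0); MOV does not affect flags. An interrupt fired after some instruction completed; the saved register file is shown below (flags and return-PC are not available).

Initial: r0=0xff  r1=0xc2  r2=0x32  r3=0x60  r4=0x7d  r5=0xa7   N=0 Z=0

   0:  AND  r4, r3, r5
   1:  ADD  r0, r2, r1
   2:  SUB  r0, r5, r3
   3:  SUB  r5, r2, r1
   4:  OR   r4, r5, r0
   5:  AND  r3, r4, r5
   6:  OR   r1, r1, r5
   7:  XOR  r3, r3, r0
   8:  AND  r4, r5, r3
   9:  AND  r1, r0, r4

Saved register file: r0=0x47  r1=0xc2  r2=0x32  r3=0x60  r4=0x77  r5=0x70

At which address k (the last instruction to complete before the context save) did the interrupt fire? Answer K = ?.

after  0: r0=0xff r1=0xc2 r2=0x32 r3=0x60 r4=0x20 r5=0xa7  N=0 Z=0
after  1: r0=0xf4 r1=0xc2 r2=0x32 r3=0x60 r4=0x20 r5=0xa7  N=1 Z=0
after  2: r0=0x47 r1=0xc2 r2=0x32 r3=0x60 r4=0x20 r5=0xa7  N=0 Z=0
after  3: r0=0x47 r1=0xc2 r2=0x32 r3=0x60 r4=0x20 r5=0x70  N=0 Z=0
after  4: r0=0x47 r1=0xc2 r2=0x32 r3=0x60 r4=0x77 r5=0x70  N=0 Z=0
-- IRQ taken; context saved, return-PC = 5 --

K = 4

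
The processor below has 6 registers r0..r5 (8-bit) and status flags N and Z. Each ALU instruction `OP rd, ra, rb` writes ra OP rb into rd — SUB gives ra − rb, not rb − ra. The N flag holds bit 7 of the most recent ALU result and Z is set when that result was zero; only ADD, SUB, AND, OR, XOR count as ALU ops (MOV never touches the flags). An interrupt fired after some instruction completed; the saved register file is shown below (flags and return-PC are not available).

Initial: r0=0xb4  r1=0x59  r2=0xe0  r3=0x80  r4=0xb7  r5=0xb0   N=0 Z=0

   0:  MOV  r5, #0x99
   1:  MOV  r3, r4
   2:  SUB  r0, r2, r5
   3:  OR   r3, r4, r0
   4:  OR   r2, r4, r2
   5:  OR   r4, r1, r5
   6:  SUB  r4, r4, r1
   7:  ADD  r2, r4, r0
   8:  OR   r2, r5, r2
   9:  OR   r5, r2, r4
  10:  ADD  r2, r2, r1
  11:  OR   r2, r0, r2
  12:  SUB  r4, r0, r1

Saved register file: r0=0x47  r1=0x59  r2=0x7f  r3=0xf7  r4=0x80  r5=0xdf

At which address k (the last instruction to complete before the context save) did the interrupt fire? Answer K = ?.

after  0: r0=0xb4 r1=0x59 r2=0xe0 r3=0x80 r4=0xb7 r5=0x99  N=0 Z=0
after  1: r0=0xb4 r1=0x59 r2=0xe0 r3=0xb7 r4=0xb7 r5=0x99  N=0 Z=0
after  2: r0=0x47 r1=0x59 r2=0xe0 r3=0xb7 r4=0xb7 r5=0x99  N=0 Z=0
after  3: r0=0x47 r1=0x59 r2=0xe0 r3=0xf7 r4=0xb7 r5=0x99  N=1 Z=0
after  4: r0=0x47 r1=0x59 r2=0xf7 r3=0xf7 r4=0xb7 r5=0x99  N=1 Z=0
after  5: r0=0x47 r1=0x59 r2=0xf7 r3=0xf7 r4=0xd9 r5=0x99  N=1 Z=0
after  6: r0=0x47 r1=0x59 r2=0xf7 r3=0xf7 r4=0x80 r5=0x99  N=1 Z=0
after  7: r0=0x47 r1=0x59 r2=0xc7 r3=0xf7 r4=0x80 r5=0x99  N=1 Z=0
after  8: r0=0x47 r1=0x59 r2=0xdf r3=0xf7 r4=0x80 r5=0x99  N=1 Z=0
after  9: r0=0x47 r1=0x59 r2=0xdf r3=0xf7 r4=0x80 r5=0xdf  N=1 Z=0
after 10: r0=0x47 r1=0x59 r2=0x38 r3=0xf7 r4=0x80 r5=0xdf  N=0 Z=0
after 11: r0=0x47 r1=0x59 r2=0x7f r3=0xf7 r4=0x80 r5=0xdf  N=0 Z=0
-- IRQ taken; context saved, return-PC = 12 --

K = 11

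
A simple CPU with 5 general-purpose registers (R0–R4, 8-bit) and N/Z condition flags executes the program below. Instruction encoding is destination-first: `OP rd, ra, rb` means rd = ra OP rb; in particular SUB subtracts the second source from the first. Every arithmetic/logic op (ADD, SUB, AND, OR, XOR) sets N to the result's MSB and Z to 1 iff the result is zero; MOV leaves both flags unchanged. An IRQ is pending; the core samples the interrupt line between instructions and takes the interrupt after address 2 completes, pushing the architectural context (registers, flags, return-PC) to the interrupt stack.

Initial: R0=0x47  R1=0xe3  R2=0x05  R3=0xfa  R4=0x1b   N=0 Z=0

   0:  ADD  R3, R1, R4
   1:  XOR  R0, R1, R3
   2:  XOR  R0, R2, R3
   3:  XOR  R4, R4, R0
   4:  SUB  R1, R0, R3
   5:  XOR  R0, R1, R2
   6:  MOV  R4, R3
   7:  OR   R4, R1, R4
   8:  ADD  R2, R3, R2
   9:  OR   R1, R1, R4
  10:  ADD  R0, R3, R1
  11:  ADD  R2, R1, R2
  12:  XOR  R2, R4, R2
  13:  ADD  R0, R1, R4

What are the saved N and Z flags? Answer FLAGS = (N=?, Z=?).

after  0: R0=0x47 R1=0xe3 R2=0x05 R3=0xfe R4=0x1b  N=1 Z=0
after  1: R0=0x1d R1=0xe3 R2=0x05 R3=0xfe R4=0x1b  N=0 Z=0
after  2: R0=0xfb R1=0xe3 R2=0x05 R3=0xfe R4=0x1b  N=1 Z=0
-- IRQ taken; context saved, return-PC = 3 --

FLAGS = (N=1, Z=0)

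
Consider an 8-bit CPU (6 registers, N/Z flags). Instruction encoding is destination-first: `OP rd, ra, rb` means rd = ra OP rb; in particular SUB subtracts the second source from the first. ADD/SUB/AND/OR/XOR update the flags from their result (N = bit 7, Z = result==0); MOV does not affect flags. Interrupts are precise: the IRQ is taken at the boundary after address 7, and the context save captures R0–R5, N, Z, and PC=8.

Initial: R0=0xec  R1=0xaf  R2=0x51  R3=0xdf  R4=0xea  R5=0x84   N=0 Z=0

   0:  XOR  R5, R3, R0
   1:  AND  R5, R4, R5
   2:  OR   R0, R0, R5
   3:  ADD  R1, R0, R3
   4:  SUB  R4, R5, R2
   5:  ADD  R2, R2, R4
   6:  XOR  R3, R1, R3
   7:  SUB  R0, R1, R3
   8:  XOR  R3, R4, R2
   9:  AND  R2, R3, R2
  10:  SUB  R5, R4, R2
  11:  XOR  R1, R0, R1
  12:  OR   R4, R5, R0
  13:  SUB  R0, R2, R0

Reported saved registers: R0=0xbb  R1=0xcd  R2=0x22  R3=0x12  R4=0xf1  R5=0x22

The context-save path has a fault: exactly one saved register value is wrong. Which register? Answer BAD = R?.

BAD = R4

after  0: R0=0xec R1=0xaf R2=0x51 R3=0xdf R4=0xea R5=0x33  N=0 Z=0
after  1: R0=0xec R1=0xaf R2=0x51 R3=0xdf R4=0xea R5=0x22  N=0 Z=0
after  2: R0=0xee R1=0xaf R2=0x51 R3=0xdf R4=0xea R5=0x22  N=1 Z=0
after  3: R0=0xee R1=0xcd R2=0x51 R3=0xdf R4=0xea R5=0x22  N=1 Z=0
after  4: R0=0xee R1=0xcd R2=0x51 R3=0xdf R4=0xd1 R5=0x22  N=1 Z=0
after  5: R0=0xee R1=0xcd R2=0x22 R3=0xdf R4=0xd1 R5=0x22  N=0 Z=0
after  6: R0=0xee R1=0xcd R2=0x22 R3=0x12 R4=0xd1 R5=0x22  N=0 Z=0
after  7: R0=0xbb R1=0xcd R2=0x22 R3=0x12 R4=0xd1 R5=0x22  N=1 Z=0
-- IRQ taken; context saved, return-PC = 8 --
mismatch: R4: reported 0xf1 vs actual 0xd1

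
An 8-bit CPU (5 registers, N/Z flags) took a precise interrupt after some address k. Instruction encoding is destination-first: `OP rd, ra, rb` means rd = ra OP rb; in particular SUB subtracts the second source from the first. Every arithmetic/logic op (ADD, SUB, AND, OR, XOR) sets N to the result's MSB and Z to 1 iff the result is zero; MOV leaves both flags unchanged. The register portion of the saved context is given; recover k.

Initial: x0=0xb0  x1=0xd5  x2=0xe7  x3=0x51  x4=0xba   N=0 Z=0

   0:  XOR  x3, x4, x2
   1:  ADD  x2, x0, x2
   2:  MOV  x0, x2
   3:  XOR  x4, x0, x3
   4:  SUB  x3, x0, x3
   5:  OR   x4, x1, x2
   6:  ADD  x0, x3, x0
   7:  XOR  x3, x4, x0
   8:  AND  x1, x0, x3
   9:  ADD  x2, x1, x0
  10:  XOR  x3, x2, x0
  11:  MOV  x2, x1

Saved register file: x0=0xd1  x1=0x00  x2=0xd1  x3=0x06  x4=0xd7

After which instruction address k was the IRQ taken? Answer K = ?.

K = 9

after  0: x0=0xb0 x1=0xd5 x2=0xe7 x3=0x5d x4=0xba  N=0 Z=0
after  1: x0=0xb0 x1=0xd5 x2=0x97 x3=0x5d x4=0xba  N=1 Z=0
after  2: x0=0x97 x1=0xd5 x2=0x97 x3=0x5d x4=0xba  N=1 Z=0
after  3: x0=0x97 x1=0xd5 x2=0x97 x3=0x5d x4=0xca  N=1 Z=0
after  4: x0=0x97 x1=0xd5 x2=0x97 x3=0x3a x4=0xca  N=0 Z=0
after  5: x0=0x97 x1=0xd5 x2=0x97 x3=0x3a x4=0xd7  N=1 Z=0
after  6: x0=0xd1 x1=0xd5 x2=0x97 x3=0x3a x4=0xd7  N=1 Z=0
after  7: x0=0xd1 x1=0xd5 x2=0x97 x3=0x06 x4=0xd7  N=0 Z=0
after  8: x0=0xd1 x1=0x00 x2=0x97 x3=0x06 x4=0xd7  N=0 Z=1
after  9: x0=0xd1 x1=0x00 x2=0xd1 x3=0x06 x4=0xd7  N=1 Z=0
-- IRQ taken; context saved, return-PC = 10 --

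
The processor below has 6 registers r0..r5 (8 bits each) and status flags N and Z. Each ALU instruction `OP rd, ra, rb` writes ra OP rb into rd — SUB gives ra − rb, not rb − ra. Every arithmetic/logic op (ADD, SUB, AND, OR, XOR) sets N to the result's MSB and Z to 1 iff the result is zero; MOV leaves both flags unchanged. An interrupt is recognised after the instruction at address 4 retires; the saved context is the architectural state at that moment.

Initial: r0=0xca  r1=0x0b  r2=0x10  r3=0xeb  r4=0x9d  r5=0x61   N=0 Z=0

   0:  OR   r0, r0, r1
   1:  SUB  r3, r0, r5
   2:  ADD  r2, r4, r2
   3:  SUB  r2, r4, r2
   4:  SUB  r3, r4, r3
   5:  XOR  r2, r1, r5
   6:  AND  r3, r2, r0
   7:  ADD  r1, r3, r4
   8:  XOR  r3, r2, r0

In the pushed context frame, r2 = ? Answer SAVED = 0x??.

after  0: r0=0xcb r1=0x0b r2=0x10 r3=0xeb r4=0x9d r5=0x61  N=1 Z=0
after  1: r0=0xcb r1=0x0b r2=0x10 r3=0x6a r4=0x9d r5=0x61  N=0 Z=0
after  2: r0=0xcb r1=0x0b r2=0xad r3=0x6a r4=0x9d r5=0x61  N=1 Z=0
after  3: r0=0xcb r1=0x0b r2=0xf0 r3=0x6a r4=0x9d r5=0x61  N=1 Z=0
after  4: r0=0xcb r1=0x0b r2=0xf0 r3=0x33 r4=0x9d r5=0x61  N=0 Z=0
-- IRQ taken; context saved, return-PC = 5 --

SAVED = 0xf0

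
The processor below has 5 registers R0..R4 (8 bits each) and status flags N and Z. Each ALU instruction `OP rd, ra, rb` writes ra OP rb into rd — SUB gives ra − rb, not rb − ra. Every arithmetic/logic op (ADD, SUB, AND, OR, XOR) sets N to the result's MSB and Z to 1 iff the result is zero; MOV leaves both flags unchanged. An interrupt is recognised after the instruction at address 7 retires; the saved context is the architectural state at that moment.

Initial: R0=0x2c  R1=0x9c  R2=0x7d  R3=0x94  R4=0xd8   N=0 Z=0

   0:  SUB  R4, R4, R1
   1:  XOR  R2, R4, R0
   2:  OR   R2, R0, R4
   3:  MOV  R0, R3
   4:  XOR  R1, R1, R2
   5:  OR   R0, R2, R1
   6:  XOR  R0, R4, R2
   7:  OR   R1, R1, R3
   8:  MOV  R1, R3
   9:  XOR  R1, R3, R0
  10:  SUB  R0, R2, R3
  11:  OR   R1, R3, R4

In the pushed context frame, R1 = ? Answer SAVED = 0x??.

SAVED = 0xb4

after  0: R0=0x2c R1=0x9c R2=0x7d R3=0x94 R4=0x3c  N=0 Z=0
after  1: R0=0x2c R1=0x9c R2=0x10 R3=0x94 R4=0x3c  N=0 Z=0
after  2: R0=0x2c R1=0x9c R2=0x3c R3=0x94 R4=0x3c  N=0 Z=0
after  3: R0=0x94 R1=0x9c R2=0x3c R3=0x94 R4=0x3c  N=0 Z=0
after  4: R0=0x94 R1=0xa0 R2=0x3c R3=0x94 R4=0x3c  N=1 Z=0
after  5: R0=0xbc R1=0xa0 R2=0x3c R3=0x94 R4=0x3c  N=1 Z=0
after  6: R0=0x00 R1=0xa0 R2=0x3c R3=0x94 R4=0x3c  N=0 Z=1
after  7: R0=0x00 R1=0xb4 R2=0x3c R3=0x94 R4=0x3c  N=1 Z=0
-- IRQ taken; context saved, return-PC = 8 --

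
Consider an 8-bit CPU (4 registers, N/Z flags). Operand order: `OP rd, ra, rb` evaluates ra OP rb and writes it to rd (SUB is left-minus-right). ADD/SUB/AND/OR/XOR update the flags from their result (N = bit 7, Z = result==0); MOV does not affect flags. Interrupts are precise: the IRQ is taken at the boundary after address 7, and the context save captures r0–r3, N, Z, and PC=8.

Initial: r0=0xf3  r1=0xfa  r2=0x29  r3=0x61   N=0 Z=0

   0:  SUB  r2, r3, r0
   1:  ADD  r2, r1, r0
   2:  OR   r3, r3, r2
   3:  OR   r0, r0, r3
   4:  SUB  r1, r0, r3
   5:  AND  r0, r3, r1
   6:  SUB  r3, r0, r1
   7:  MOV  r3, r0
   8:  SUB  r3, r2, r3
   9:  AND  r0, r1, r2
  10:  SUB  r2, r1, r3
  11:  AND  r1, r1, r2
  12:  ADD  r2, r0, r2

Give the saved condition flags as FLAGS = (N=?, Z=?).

after  0: r0=0xf3 r1=0xfa r2=0x6e r3=0x61  N=0 Z=0
after  1: r0=0xf3 r1=0xfa r2=0xed r3=0x61  N=1 Z=0
after  2: r0=0xf3 r1=0xfa r2=0xed r3=0xed  N=1 Z=0
after  3: r0=0xff r1=0xfa r2=0xed r3=0xed  N=1 Z=0
after  4: r0=0xff r1=0x12 r2=0xed r3=0xed  N=0 Z=0
after  5: r0=0x00 r1=0x12 r2=0xed r3=0xed  N=0 Z=1
after  6: r0=0x00 r1=0x12 r2=0xed r3=0xee  N=1 Z=0
after  7: r0=0x00 r1=0x12 r2=0xed r3=0x00  N=1 Z=0
-- IRQ taken; context saved, return-PC = 8 --

FLAGS = (N=1, Z=0)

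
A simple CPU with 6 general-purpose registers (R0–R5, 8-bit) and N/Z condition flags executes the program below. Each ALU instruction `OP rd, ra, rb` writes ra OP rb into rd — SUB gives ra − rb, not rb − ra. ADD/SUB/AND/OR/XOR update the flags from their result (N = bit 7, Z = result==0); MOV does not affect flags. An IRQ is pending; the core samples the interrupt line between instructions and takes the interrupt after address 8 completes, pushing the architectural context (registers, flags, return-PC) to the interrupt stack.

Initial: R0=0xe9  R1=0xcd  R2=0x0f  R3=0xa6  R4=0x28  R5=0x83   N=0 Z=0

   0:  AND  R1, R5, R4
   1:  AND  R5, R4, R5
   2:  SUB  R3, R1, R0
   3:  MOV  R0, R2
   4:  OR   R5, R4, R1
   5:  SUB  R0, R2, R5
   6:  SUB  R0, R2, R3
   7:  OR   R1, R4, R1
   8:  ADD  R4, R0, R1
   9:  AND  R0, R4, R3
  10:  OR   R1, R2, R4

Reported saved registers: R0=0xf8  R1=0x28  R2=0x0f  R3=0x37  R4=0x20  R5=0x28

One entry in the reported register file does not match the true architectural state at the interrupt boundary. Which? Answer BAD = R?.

BAD = R3

after  0: R0=0xe9 R1=0x00 R2=0x0f R3=0xa6 R4=0x28 R5=0x83  N=0 Z=1
after  1: R0=0xe9 R1=0x00 R2=0x0f R3=0xa6 R4=0x28 R5=0x00  N=0 Z=1
after  2: R0=0xe9 R1=0x00 R2=0x0f R3=0x17 R4=0x28 R5=0x00  N=0 Z=0
after  3: R0=0x0f R1=0x00 R2=0x0f R3=0x17 R4=0x28 R5=0x00  N=0 Z=0
after  4: R0=0x0f R1=0x00 R2=0x0f R3=0x17 R4=0x28 R5=0x28  N=0 Z=0
after  5: R0=0xe7 R1=0x00 R2=0x0f R3=0x17 R4=0x28 R5=0x28  N=1 Z=0
after  6: R0=0xf8 R1=0x00 R2=0x0f R3=0x17 R4=0x28 R5=0x28  N=1 Z=0
after  7: R0=0xf8 R1=0x28 R2=0x0f R3=0x17 R4=0x28 R5=0x28  N=0 Z=0
after  8: R0=0xf8 R1=0x28 R2=0x0f R3=0x17 R4=0x20 R5=0x28  N=0 Z=0
-- IRQ taken; context saved, return-PC = 9 --
mismatch: R3: reported 0x37 vs actual 0x17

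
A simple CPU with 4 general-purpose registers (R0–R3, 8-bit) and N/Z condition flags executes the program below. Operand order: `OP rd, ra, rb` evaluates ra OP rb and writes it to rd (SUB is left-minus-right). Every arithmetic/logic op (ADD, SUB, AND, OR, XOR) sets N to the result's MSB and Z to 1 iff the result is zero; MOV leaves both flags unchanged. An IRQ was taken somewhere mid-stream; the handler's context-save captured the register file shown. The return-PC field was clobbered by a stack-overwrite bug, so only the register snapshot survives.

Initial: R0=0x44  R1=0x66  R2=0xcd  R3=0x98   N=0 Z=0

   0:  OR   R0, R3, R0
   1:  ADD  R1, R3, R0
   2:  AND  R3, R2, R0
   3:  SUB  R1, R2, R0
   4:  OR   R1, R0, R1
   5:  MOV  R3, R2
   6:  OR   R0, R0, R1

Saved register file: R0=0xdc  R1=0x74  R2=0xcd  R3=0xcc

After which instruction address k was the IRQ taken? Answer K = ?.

after  0: R0=0xdc R1=0x66 R2=0xcd R3=0x98  N=1 Z=0
after  1: R0=0xdc R1=0x74 R2=0xcd R3=0x98  N=0 Z=0
after  2: R0=0xdc R1=0x74 R2=0xcd R3=0xcc  N=1 Z=0
-- IRQ taken; context saved, return-PC = 3 --

K = 2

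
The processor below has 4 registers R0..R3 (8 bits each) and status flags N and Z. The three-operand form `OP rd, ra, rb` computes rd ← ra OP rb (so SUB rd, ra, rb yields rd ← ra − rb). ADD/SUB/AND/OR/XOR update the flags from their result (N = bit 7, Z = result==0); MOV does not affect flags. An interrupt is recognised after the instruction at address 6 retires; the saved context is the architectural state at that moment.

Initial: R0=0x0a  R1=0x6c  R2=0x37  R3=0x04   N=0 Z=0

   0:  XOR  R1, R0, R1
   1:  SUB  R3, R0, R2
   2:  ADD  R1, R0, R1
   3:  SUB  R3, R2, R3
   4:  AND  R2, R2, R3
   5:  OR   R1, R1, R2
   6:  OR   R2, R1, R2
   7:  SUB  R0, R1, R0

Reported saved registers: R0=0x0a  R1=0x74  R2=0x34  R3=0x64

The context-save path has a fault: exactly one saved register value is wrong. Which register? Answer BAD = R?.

after  0: R0=0x0a R1=0x66 R2=0x37 R3=0x04  N=0 Z=0
after  1: R0=0x0a R1=0x66 R2=0x37 R3=0xd3  N=1 Z=0
after  2: R0=0x0a R1=0x70 R2=0x37 R3=0xd3  N=0 Z=0
after  3: R0=0x0a R1=0x70 R2=0x37 R3=0x64  N=0 Z=0
after  4: R0=0x0a R1=0x70 R2=0x24 R3=0x64  N=0 Z=0
after  5: R0=0x0a R1=0x74 R2=0x24 R3=0x64  N=0 Z=0
after  6: R0=0x0a R1=0x74 R2=0x74 R3=0x64  N=0 Z=0
-- IRQ taken; context saved, return-PC = 7 --
mismatch: R2: reported 0x34 vs actual 0x74

BAD = R2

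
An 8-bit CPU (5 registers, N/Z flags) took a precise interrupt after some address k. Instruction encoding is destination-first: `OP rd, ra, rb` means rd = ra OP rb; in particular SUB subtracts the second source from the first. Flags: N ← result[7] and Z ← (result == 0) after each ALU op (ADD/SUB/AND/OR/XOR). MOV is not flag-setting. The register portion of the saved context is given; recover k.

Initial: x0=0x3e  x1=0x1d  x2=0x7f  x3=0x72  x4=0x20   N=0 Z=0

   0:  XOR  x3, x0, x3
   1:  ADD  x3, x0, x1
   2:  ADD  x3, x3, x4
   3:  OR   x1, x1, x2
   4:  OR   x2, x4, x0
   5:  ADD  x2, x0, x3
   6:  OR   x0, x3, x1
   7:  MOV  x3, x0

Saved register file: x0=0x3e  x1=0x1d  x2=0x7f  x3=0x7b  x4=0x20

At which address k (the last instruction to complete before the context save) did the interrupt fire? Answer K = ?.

after  0: x0=0x3e x1=0x1d x2=0x7f x3=0x4c x4=0x20  N=0 Z=0
after  1: x0=0x3e x1=0x1d x2=0x7f x3=0x5b x4=0x20  N=0 Z=0
after  2: x0=0x3e x1=0x1d x2=0x7f x3=0x7b x4=0x20  N=0 Z=0
-- IRQ taken; context saved, return-PC = 3 --

K = 2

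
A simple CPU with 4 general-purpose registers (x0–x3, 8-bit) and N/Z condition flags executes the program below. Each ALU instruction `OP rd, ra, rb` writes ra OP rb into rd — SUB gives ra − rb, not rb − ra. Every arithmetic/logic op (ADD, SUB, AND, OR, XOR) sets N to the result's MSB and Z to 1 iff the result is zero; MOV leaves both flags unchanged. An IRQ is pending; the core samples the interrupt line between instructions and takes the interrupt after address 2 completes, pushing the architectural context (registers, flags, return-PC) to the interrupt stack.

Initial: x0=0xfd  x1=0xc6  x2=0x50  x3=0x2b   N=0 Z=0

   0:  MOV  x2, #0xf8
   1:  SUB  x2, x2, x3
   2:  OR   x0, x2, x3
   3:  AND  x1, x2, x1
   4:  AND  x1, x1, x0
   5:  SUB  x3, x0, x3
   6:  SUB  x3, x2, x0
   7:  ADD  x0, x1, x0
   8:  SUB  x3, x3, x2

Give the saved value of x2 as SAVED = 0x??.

SAVED = 0xcd

after  0: x0=0xfd x1=0xc6 x2=0xf8 x3=0x2b  N=0 Z=0
after  1: x0=0xfd x1=0xc6 x2=0xcd x3=0x2b  N=1 Z=0
after  2: x0=0xef x1=0xc6 x2=0xcd x3=0x2b  N=1 Z=0
-- IRQ taken; context saved, return-PC = 3 --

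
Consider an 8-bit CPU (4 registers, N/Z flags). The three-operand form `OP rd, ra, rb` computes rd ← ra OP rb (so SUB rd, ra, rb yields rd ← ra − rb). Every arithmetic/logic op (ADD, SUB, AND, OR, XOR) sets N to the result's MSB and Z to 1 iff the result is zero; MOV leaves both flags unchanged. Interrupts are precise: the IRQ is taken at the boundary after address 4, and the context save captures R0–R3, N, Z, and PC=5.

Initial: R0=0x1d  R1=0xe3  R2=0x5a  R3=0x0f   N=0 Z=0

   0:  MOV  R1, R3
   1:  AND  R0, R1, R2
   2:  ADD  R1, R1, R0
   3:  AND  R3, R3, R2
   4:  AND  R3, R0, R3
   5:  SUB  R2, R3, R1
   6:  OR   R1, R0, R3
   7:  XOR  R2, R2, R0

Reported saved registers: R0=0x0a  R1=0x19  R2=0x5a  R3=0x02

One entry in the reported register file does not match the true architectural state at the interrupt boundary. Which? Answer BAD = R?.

BAD = R3

after  0: R0=0x1d R1=0x0f R2=0x5a R3=0x0f  N=0 Z=0
after  1: R0=0x0a R1=0x0f R2=0x5a R3=0x0f  N=0 Z=0
after  2: R0=0x0a R1=0x19 R2=0x5a R3=0x0f  N=0 Z=0
after  3: R0=0x0a R1=0x19 R2=0x5a R3=0x0a  N=0 Z=0
after  4: R0=0x0a R1=0x19 R2=0x5a R3=0x0a  N=0 Z=0
-- IRQ taken; context saved, return-PC = 5 --
mismatch: R3: reported 0x02 vs actual 0x0a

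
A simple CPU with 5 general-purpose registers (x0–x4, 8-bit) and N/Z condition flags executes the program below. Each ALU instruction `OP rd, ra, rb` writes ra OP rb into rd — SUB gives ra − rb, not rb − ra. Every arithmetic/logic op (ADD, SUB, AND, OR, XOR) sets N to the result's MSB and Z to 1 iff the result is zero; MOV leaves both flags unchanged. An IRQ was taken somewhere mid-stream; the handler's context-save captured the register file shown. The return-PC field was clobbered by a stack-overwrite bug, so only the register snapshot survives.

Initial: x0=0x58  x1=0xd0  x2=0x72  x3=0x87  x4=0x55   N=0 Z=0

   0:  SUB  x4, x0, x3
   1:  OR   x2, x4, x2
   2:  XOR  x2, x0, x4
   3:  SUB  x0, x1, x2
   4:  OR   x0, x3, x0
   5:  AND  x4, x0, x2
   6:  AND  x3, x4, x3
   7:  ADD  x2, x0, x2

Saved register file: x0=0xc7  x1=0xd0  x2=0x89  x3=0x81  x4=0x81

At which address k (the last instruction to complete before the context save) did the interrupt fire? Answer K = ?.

after  0: x0=0x58 x1=0xd0 x2=0x72 x3=0x87 x4=0xd1  N=1 Z=0
after  1: x0=0x58 x1=0xd0 x2=0xf3 x3=0x87 x4=0xd1  N=1 Z=0
after  2: x0=0x58 x1=0xd0 x2=0x89 x3=0x87 x4=0xd1  N=1 Z=0
after  3: x0=0x47 x1=0xd0 x2=0x89 x3=0x87 x4=0xd1  N=0 Z=0
after  4: x0=0xc7 x1=0xd0 x2=0x89 x3=0x87 x4=0xd1  N=1 Z=0
after  5: x0=0xc7 x1=0xd0 x2=0x89 x3=0x87 x4=0x81  N=1 Z=0
after  6: x0=0xc7 x1=0xd0 x2=0x89 x3=0x81 x4=0x81  N=1 Z=0
-- IRQ taken; context saved, return-PC = 7 --

K = 6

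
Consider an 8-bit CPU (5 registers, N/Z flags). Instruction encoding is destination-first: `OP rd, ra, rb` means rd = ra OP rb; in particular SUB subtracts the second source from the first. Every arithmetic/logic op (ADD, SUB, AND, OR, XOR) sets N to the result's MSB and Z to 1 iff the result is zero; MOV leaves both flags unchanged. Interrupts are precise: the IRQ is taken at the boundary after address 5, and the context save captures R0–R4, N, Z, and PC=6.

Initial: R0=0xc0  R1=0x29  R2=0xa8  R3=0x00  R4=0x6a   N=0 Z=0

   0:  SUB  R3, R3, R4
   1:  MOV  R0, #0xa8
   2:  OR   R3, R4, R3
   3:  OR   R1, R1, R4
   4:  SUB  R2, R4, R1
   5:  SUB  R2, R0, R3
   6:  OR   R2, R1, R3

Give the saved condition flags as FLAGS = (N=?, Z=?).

FLAGS = (N=1, Z=0)

after  0: R0=0xc0 R1=0x29 R2=0xa8 R3=0x96 R4=0x6a  N=1 Z=0
after  1: R0=0xa8 R1=0x29 R2=0xa8 R3=0x96 R4=0x6a  N=1 Z=0
after  2: R0=0xa8 R1=0x29 R2=0xa8 R3=0xfe R4=0x6a  N=1 Z=0
after  3: R0=0xa8 R1=0x6b R2=0xa8 R3=0xfe R4=0x6a  N=0 Z=0
after  4: R0=0xa8 R1=0x6b R2=0xff R3=0xfe R4=0x6a  N=1 Z=0
after  5: R0=0xa8 R1=0x6b R2=0xaa R3=0xfe R4=0x6a  N=1 Z=0
-- IRQ taken; context saved, return-PC = 6 --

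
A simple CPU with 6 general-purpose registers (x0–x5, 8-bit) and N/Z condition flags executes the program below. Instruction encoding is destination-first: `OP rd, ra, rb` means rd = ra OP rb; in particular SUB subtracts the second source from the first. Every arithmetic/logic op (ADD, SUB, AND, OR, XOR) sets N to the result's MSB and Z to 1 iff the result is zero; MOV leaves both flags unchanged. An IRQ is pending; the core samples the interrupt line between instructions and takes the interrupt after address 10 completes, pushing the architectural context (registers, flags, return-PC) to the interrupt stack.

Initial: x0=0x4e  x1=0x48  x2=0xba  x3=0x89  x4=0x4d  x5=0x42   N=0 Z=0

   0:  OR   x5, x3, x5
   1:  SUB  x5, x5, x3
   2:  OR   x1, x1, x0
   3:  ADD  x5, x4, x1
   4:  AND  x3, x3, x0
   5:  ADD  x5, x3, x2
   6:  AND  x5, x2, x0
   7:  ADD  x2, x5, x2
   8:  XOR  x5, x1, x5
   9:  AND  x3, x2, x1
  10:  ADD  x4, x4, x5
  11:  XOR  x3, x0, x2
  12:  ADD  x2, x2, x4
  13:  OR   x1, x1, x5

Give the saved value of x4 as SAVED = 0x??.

SAVED = 0x91

after  0: x0=0x4e x1=0x48 x2=0xba x3=0x89 x4=0x4d x5=0xcb  N=1 Z=0
after  1: x0=0x4e x1=0x48 x2=0xba x3=0x89 x4=0x4d x5=0x42  N=0 Z=0
after  2: x0=0x4e x1=0x4e x2=0xba x3=0x89 x4=0x4d x5=0x42  N=0 Z=0
after  3: x0=0x4e x1=0x4e x2=0xba x3=0x89 x4=0x4d x5=0x9b  N=1 Z=0
after  4: x0=0x4e x1=0x4e x2=0xba x3=0x08 x4=0x4d x5=0x9b  N=0 Z=0
after  5: x0=0x4e x1=0x4e x2=0xba x3=0x08 x4=0x4d x5=0xc2  N=1 Z=0
after  6: x0=0x4e x1=0x4e x2=0xba x3=0x08 x4=0x4d x5=0x0a  N=0 Z=0
after  7: x0=0x4e x1=0x4e x2=0xc4 x3=0x08 x4=0x4d x5=0x0a  N=1 Z=0
after  8: x0=0x4e x1=0x4e x2=0xc4 x3=0x08 x4=0x4d x5=0x44  N=0 Z=0
after  9: x0=0x4e x1=0x4e x2=0xc4 x3=0x44 x4=0x4d x5=0x44  N=0 Z=0
after 10: x0=0x4e x1=0x4e x2=0xc4 x3=0x44 x4=0x91 x5=0x44  N=1 Z=0
-- IRQ taken; context saved, return-PC = 11 --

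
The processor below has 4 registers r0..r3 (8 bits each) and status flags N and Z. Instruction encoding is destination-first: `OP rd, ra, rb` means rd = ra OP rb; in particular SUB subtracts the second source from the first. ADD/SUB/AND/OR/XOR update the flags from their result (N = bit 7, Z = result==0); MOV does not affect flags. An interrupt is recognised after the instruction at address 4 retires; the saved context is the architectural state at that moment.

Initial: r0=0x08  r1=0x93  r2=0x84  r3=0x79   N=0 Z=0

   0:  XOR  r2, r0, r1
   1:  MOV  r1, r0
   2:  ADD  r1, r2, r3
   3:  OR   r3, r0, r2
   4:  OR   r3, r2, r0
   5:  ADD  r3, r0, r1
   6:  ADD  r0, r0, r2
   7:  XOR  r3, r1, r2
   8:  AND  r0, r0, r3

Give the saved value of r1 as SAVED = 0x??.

after  0: r0=0x08 r1=0x93 r2=0x9b r3=0x79  N=1 Z=0
after  1: r0=0x08 r1=0x08 r2=0x9b r3=0x79  N=1 Z=0
after  2: r0=0x08 r1=0x14 r2=0x9b r3=0x79  N=0 Z=0
after  3: r0=0x08 r1=0x14 r2=0x9b r3=0x9b  N=1 Z=0
after  4: r0=0x08 r1=0x14 r2=0x9b r3=0x9b  N=1 Z=0
-- IRQ taken; context saved, return-PC = 5 --

SAVED = 0x14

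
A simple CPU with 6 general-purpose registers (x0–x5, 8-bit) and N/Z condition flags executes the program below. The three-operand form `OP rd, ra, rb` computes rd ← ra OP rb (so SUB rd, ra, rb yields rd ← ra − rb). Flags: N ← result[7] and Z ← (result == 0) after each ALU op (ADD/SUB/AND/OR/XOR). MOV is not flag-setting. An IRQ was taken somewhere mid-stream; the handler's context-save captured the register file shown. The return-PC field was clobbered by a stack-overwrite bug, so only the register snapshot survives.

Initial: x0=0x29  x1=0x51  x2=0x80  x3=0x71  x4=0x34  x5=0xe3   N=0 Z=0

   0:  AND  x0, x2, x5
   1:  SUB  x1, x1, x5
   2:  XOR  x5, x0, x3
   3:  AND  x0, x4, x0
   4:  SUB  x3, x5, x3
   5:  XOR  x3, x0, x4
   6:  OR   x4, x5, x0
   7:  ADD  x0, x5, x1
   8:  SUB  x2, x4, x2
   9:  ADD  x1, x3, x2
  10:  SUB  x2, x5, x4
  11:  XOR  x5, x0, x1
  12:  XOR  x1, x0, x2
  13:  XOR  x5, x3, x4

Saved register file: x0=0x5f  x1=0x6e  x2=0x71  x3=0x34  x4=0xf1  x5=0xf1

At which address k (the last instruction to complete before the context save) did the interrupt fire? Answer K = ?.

after  0: x0=0x80 x1=0x51 x2=0x80 x3=0x71 x4=0x34 x5=0xe3  N=1 Z=0
after  1: x0=0x80 x1=0x6e x2=0x80 x3=0x71 x4=0x34 x5=0xe3  N=0 Z=0
after  2: x0=0x80 x1=0x6e x2=0x80 x3=0x71 x4=0x34 x5=0xf1  N=1 Z=0
after  3: x0=0x00 x1=0x6e x2=0x80 x3=0x71 x4=0x34 x5=0xf1  N=0 Z=1
after  4: x0=0x00 x1=0x6e x2=0x80 x3=0x80 x4=0x34 x5=0xf1  N=1 Z=0
after  5: x0=0x00 x1=0x6e x2=0x80 x3=0x34 x4=0x34 x5=0xf1  N=0 Z=0
after  6: x0=0x00 x1=0x6e x2=0x80 x3=0x34 x4=0xf1 x5=0xf1  N=1 Z=0
after  7: x0=0x5f x1=0x6e x2=0x80 x3=0x34 x4=0xf1 x5=0xf1  N=0 Z=0
after  8: x0=0x5f x1=0x6e x2=0x71 x3=0x34 x4=0xf1 x5=0xf1  N=0 Z=0
-- IRQ taken; context saved, return-PC = 9 --

K = 8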